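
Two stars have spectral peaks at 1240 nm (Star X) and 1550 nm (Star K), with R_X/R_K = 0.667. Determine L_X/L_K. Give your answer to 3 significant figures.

1.09

Wien's law gives T ∝ 1/λ_max, so T_X/T_K = λ_K/λ_X = 1550/1240 = 1.250.
Then L ∝ R²T⁴ gives L_X/L_K = (0.667)² × (1.250)⁴ = 0.4449 × 2.441 = 1.086.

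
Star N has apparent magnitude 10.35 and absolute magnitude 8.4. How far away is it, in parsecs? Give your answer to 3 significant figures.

m − M = 5 log₁₀(d/10 pc)
10.35 − (8.4) = 1.95 = 5 log₁₀(d/10)
d = 10 × 10^(1.95/5) = 10 × 10^0.390 = 24.55 pc.

24.5 pc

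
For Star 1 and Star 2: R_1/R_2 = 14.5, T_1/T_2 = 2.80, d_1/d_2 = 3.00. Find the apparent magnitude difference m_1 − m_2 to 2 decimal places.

L_1/L_2 = (14.5)²(2.80)⁴ = 1.292×10^4.
F_1/F_2 = (L_1/L_2)/(d_1/d_2)² = 1.292×10^4/9.000 = 1436.
m_1 − m_2 = −2.5 log₁₀(1436) = -7.89.

-7.89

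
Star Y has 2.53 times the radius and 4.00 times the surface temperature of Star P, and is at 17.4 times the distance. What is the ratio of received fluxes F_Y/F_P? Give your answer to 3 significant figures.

5.41

L_Y/L_P = (R_Y/R_P)²(T_Y/T_P)⁴ = (2.53)² × (4.00)⁴ = 1639.
F_Y/F_P = (L_Y/L_P)/(d_Y/d_P)² = 1639 / (17.4)² = 5.412.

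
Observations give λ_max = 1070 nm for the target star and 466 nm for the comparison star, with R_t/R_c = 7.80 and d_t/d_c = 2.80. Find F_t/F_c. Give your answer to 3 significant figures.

Wien's law: T_t/T_c = λ_c/λ_t = 466/1070 = 0.4355.
L_t/L_c = (R_t/R_c)²(T_t/T_c)⁴ = (7.80)²(0.4355)⁴ = 2.189.
F_t/F_c = (L_t/L_c)/(d_t/d_c)² = 2.189/(2.80)² = 0.2792.

0.279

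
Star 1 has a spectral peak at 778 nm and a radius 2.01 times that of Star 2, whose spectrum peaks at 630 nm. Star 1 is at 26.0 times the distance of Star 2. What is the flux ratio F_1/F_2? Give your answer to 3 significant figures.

Wien's law: T_1/T_2 = λ_2/λ_1 = 630/778 = 0.8098.
L_1/L_2 = (R_1/R_2)²(T_1/T_2)⁴ = (2.01)²(0.8098)⁴ = 1.737.
F_1/F_2 = (L_1/L_2)/(d_1/d_2)² = 1.737/(26.0)² = 0.002570.

0.00257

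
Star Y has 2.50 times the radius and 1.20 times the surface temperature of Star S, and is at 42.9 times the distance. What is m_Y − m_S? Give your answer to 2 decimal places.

5.38

L_Y/L_S = (2.50)²(1.20)⁴ = 12.96.
F_Y/F_S = (L_Y/L_S)/(d_Y/d_S)² = 12.96/1840 = 0.007042.
m_Y − m_S = −2.5 log₁₀(0.007042) = 5.38.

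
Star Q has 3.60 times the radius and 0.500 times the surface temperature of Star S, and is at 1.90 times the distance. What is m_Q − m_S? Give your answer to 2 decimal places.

1.62

L_Q/L_S = (3.60)²(0.500)⁴ = 0.8100.
F_Q/F_S = (L_Q/L_S)/(d_Q/d_S)² = 0.8100/3.610 = 0.2244.
m_Q − m_S = −2.5 log₁₀(0.2244) = 1.62.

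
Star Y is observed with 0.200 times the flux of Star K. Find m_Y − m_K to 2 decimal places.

m_Y − m_K = −2.5 log₁₀(F_Y/F_K) = −2.5 log₁₀(0.200) = −2.5 × (-0.699) = 1.747.

1.75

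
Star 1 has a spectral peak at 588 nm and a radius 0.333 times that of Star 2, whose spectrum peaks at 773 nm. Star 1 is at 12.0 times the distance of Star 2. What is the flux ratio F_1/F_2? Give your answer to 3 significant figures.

0.00230

Wien's law: T_1/T_2 = λ_2/λ_1 = 773/588 = 1.315.
L_1/L_2 = (R_1/R_2)²(T_1/T_2)⁴ = (0.333)²(1.315)⁴ = 0.3312.
F_1/F_2 = (L_1/L_2)/(d_1/d_2)² = 0.3312/(12.0)² = 0.002300.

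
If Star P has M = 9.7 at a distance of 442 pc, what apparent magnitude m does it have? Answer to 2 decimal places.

m = M + 5 log₁₀(d/10 pc) = 9.7 + 5 log₁₀(442/10)
  = 9.7 + 5 × 1.645 = 9.7 + 8.23 = 17.93.

17.93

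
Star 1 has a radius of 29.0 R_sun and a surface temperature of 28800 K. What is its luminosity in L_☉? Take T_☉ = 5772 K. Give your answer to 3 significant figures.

5.21×10^5 L_☉

L/L_☉ = (R/R_☉)² (T/T_☉)⁴ = (29.0)² × (28800/5772)⁴
       = 841.0 × (4.990)⁴ = 841.0 × 619.8 = 5.213×10^5.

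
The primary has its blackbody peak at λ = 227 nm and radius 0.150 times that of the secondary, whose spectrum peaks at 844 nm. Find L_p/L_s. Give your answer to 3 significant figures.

4.30

Wien's law gives T ∝ 1/λ_max, so T_p/T_s = λ_s/λ_p = 844/227 = 3.718.
Then L ∝ R²T⁴ gives L_p/L_s = (0.150)² × (3.718)⁴ = 0.02250 × 191.1 = 4.300.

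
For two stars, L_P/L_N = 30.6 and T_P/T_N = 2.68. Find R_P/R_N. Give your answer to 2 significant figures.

0.77

L ∝ R²T⁴ gives R ∝ √L / T², so
R_P/R_N = √(30.6) / (2.68)² = 5.532 / 7.182 = 0.7702.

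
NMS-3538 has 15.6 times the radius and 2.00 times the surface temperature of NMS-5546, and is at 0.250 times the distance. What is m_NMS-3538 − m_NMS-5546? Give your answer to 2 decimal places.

L_NMS-3538/L_NMS-5546 = (15.6)²(2.00)⁴ = 3894.
F_NMS-3538/F_NMS-5546 = (L_NMS-3538/L_NMS-5546)/(d_NMS-3538/d_NMS-5546)² = 3894/0.06250 = 6.230×10^4.
m_NMS-3538 − m_NMS-5546 = −2.5 log₁₀(6.230×10^4) = -11.99.

-11.99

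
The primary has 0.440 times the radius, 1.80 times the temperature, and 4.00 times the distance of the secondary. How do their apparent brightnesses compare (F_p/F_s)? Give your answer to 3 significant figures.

0.127

L_p/L_s = (R_p/R_s)²(T_p/T_s)⁴ = (0.440)² × (1.80)⁴ = 2.032.
F_p/F_s = (L_p/L_s)/(d_p/d_s)² = 2.032 / (4.00)² = 0.1270.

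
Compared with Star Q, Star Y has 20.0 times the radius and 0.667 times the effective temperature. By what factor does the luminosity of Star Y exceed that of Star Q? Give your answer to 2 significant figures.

79

From the Stefan–Boltzmann law, L ∝ R²T⁴, so
L_Y/L_Q = (R_Y/R_Q)² (T_Y/T_Q)⁴ = (20.0)² × (0.667)⁴ = 400.0 × 0.1979 = 79.17.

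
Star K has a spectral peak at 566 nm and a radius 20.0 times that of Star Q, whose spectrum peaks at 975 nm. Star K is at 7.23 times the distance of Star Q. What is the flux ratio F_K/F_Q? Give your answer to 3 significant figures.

67.4

Wien's law: T_K/T_Q = λ_Q/λ_K = 975/566 = 1.723.
L_K/L_Q = (R_K/R_Q)²(T_K/T_Q)⁴ = (20.0)²(1.723)⁴ = 3522.
F_K/F_Q = (L_K/L_Q)/(d_K/d_Q)² = 3522/(7.23)² = 67.38.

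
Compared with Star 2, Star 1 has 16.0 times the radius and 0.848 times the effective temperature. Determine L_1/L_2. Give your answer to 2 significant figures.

From the Stefan–Boltzmann law, L ∝ R²T⁴, so
L_1/L_2 = (R_1/R_2)² (T_1/T_2)⁴ = (16.0)² × (0.848)⁴ = 256.0 × 0.5171 = 132.4.

1.3×10^2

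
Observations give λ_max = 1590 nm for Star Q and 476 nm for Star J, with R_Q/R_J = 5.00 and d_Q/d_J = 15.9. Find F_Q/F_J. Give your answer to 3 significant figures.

Wien's law: T_Q/T_J = λ_J/λ_Q = 476/1590 = 0.2994.
L_Q/L_J = (R_Q/R_J)²(T_Q/T_J)⁴ = (5.00)²(0.2994)⁴ = 0.2008.
F_Q/F_J = (L_Q/L_J)/(d_Q/d_J)² = 0.2008/(15.9)² = 7.943×10^-4.

7.94×10^-4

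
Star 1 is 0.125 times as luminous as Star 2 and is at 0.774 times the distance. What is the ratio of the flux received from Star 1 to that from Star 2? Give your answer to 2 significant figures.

0.21

F = L/(4πd²), so F_1/F_2 = (L_1/L_2) / (d_1/d_2)²
= 0.125 / (0.774)² = 0.125 / 0.5991 = 0.2087.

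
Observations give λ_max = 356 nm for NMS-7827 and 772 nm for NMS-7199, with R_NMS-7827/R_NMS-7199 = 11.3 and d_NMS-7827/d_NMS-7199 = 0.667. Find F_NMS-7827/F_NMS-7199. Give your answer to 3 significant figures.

6.35×10^3

Wien's law: T_NMS-7827/T_NMS-7199 = λ_NMS-7199/λ_NMS-7827 = 772/356 = 2.169.
L_NMS-7827/L_NMS-7199 = (R_NMS-7827/R_NMS-7199)²(T_NMS-7827/T_NMS-7199)⁴ = (11.3)²(2.169)⁴ = 2824.
F_NMS-7827/F_NMS-7199 = (L_NMS-7827/L_NMS-7199)/(d_NMS-7827/d_NMS-7199)² = 2824/(0.667)² = 6347.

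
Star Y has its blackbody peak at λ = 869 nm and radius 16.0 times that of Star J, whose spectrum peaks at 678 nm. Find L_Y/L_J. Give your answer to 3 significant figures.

94.9

Wien's law gives T ∝ 1/λ_max, so T_Y/T_J = λ_J/λ_Y = 678/869 = 0.7802.
Then L ∝ R²T⁴ gives L_Y/L_J = (16.0)² × (0.7802)⁴ = 256.0 × 0.3705 = 94.86.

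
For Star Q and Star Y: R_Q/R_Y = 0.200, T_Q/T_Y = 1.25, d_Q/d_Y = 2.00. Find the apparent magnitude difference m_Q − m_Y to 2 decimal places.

L_Q/L_Y = (0.200)²(1.25)⁴ = 0.09766.
F_Q/F_Y = (L_Q/L_Y)/(d_Q/d_Y)² = 0.09766/4.000 = 0.02441.
m_Q − m_Y = −2.5 log₁₀(0.02441) = 4.03.

4.03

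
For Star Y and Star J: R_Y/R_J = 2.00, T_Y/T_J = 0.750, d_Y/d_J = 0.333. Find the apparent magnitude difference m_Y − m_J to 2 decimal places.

-2.64

L_Y/L_J = (2.00)²(0.750)⁴ = 1.266.
F_Y/F_J = (L_Y/L_J)/(d_Y/d_J)² = 1.266/0.1109 = 11.41.
m_Y − m_J = −2.5 log₁₀(11.41) = -2.64.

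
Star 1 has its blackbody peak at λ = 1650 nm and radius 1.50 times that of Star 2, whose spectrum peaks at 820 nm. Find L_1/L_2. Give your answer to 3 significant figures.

0.137

Wien's law gives T ∝ 1/λ_max, so T_1/T_2 = λ_2/λ_1 = 820/1650 = 0.4970.
Then L ∝ R²T⁴ gives L_1/L_2 = (1.50)² × (0.4970)⁴ = 2.250 × 0.06100 = 0.1372.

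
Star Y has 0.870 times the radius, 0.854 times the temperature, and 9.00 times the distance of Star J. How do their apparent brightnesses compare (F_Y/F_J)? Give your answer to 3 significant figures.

0.00497

L_Y/L_J = (R_Y/R_J)²(T_Y/T_J)⁴ = (0.870)² × (0.854)⁴ = 0.4026.
F_Y/F_J = (L_Y/L_J)/(d_Y/d_J)² = 0.4026 / (9.00)² = 0.004970.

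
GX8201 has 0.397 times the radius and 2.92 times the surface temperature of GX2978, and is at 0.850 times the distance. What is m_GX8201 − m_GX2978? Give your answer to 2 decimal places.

L_GX8201/L_GX2978 = (0.397)²(2.92)⁴ = 11.46.
F_GX8201/F_GX2978 = (L_GX8201/L_GX2978)/(d_GX8201/d_GX2978)² = 11.46/0.7225 = 15.86.
m_GX8201 − m_GX2978 = −2.5 log₁₀(15.86) = -3.00.

-3.00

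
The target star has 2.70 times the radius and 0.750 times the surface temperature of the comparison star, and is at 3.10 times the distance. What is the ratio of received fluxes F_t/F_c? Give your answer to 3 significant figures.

L_t/L_c = (R_t/R_c)²(T_t/T_c)⁴ = (2.70)² × (0.750)⁴ = 2.307.
F_t/F_c = (L_t/L_c)/(d_t/d_c)² = 2.307 / (3.10)² = 0.2400.

0.240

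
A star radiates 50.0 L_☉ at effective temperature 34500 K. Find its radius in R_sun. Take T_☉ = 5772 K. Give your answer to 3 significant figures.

R/R_☉ = √(L/L_☉) / (T/T_☉)² = √(50.0) / (5.977)²
       = 7.071 / 35.73 = 0.1979.

0.198 R_sun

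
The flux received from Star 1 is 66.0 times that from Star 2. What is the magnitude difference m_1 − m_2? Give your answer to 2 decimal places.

-4.55

m_1 − m_2 = −2.5 log₁₀(F_1/F_2) = −2.5 log₁₀(66.0) = −2.5 × (1.820) = -4.549.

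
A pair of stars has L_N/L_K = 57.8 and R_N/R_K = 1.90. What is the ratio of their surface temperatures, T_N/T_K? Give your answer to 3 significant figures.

2.00

L ∝ R²T⁴ gives T ∝ (L/R²)^(1/4), so
T_N/T_K = (57.8 / 1.90²)^(1/4) = (16.01)^(1/4) = 2.000.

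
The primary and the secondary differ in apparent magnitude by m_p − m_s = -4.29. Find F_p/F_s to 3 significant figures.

52.0

F_p/F_s = 10^(−(m_p − m_s)/2.5) = 10^(4.29/2.5) = 10^1.716 = 52.00.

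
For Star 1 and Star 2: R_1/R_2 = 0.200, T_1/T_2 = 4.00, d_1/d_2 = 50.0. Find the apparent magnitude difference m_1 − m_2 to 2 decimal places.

5.97

L_1/L_2 = (0.200)²(4.00)⁴ = 10.24.
F_1/F_2 = (L_1/L_2)/(d_1/d_2)² = 10.24/2500 = 0.004096.
m_1 − m_2 = −2.5 log₁₀(0.004096) = 5.97.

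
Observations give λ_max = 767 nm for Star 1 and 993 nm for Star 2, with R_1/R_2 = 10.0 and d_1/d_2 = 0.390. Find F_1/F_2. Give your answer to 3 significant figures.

Wien's law: T_1/T_2 = λ_2/λ_1 = 993/767 = 1.295.
L_1/L_2 = (R_1/R_2)²(T_1/T_2)⁴ = (10.0)²(1.295)⁴ = 280.9.
F_1/F_2 = (L_1/L_2)/(d_1/d_2)² = 280.9/(0.390)² = 1847.

1.85×10^3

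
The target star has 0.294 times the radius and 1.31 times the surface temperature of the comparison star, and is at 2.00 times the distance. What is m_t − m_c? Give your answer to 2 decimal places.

L_t/L_c = (0.294)²(1.31)⁴ = 0.2546.
F_t/F_c = (L_t/L_c)/(d_t/d_c)² = 0.2546/4.000 = 0.06364.
m_t − m_c = −2.5 log₁₀(0.06364) = 2.99.

2.99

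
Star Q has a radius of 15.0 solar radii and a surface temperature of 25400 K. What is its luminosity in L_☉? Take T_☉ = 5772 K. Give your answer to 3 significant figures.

8.44×10^4 L_☉

L/L_☉ = (R/R_☉)² (T/T_☉)⁴ = (15.0)² × (25400/5772)⁴
       = 225.0 × (4.401)⁴ = 225.0 × 375.0 = 8.437×10^4.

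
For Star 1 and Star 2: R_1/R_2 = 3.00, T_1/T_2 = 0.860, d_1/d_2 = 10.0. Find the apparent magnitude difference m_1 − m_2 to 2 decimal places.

3.27

L_1/L_2 = (3.00)²(0.860)⁴ = 4.923.
F_1/F_2 = (L_1/L_2)/(d_1/d_2)² = 4.923/100.0 = 0.04923.
m_1 − m_2 = −2.5 log₁₀(0.04923) = 3.27.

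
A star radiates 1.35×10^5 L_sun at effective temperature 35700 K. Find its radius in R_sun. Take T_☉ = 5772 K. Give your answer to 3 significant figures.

R/R_☉ = √(L/L_☉) / (T/T_☉)² = √(1.35×10^5) / (6.185)²
       = 367.4 / 38.25 = 9.605.

9.60 R_sun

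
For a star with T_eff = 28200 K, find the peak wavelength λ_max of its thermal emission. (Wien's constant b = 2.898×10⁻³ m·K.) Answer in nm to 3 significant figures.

λ_max = b/T = 2.898×10⁻³ / 28200 = 1.03×10^-7 m = 102.8 nm.

103 nm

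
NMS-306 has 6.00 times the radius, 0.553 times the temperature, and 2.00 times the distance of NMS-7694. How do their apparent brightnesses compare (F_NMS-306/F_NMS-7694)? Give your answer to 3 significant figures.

0.842

L_NMS-306/L_NMS-7694 = (R_NMS-306/R_NMS-7694)²(T_NMS-306/T_NMS-7694)⁴ = (6.00)² × (0.553)⁴ = 3.367.
F_NMS-306/F_NMS-7694 = (L_NMS-306/L_NMS-7694)/(d_NMS-306/d_NMS-7694)² = 3.367 / (2.00)² = 0.8417.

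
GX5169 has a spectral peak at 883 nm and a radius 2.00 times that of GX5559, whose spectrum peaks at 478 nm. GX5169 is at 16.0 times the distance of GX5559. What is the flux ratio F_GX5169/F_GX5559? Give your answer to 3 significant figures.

0.00134

Wien's law: T_GX5169/T_GX5559 = λ_GX5559/λ_GX5169 = 478/883 = 0.5413.
L_GX5169/L_GX5559 = (R_GX5169/R_GX5559)²(T_GX5169/T_GX5559)⁴ = (2.00)²(0.5413)⁴ = 0.3435.
F_GX5169/F_GX5559 = (L_GX5169/L_GX5559)/(d_GX5169/d_GX5559)² = 0.3435/(16.0)² = 0.001342.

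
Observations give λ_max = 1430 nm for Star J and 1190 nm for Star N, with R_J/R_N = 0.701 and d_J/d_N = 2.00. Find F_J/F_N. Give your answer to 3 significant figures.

Wien's law: T_J/T_N = λ_N/λ_J = 1190/1430 = 0.8322.
L_J/L_N = (R_J/R_N)²(T_J/T_N)⁴ = (0.701)²(0.8322)⁴ = 0.2357.
F_J/F_N = (L_J/L_N)/(d_J/d_N)² = 0.2357/(2.00)² = 0.05891.

0.0589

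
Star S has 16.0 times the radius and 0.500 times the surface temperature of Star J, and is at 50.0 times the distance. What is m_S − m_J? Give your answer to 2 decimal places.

5.48

L_S/L_J = (16.0)²(0.500)⁴ = 16.00.
F_S/F_J = (L_S/L_J)/(d_S/d_J)² = 16.00/2500 = 0.006400.
m_S − m_J = −2.5 log₁₀(0.006400) = 5.48.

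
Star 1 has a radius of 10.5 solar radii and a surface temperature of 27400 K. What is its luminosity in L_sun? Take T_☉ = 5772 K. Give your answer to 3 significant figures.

L/L_☉ = (R/R_☉)² (T/T_☉)⁴ = (10.5)² × (27400/5772)⁴
       = 110.2 × (4.747)⁴ = 110.2 × 507.8 = 5.599×10^4.

5.60×10^4 L_sun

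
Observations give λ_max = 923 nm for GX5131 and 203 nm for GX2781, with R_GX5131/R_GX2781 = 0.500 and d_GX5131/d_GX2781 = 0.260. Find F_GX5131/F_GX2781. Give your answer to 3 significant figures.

Wien's law: T_GX5131/T_GX2781 = λ_GX2781/λ_GX5131 = 203/923 = 0.2199.
L_GX5131/L_GX2781 = (R_GX5131/R_GX2781)²(T_GX5131/T_GX2781)⁴ = (0.500)²(0.2199)⁴ = 5.849×10^-4.
F_GX5131/F_GX2781 = (L_GX5131/L_GX2781)/(d_GX5131/d_GX2781)² = 5.849×10^-4/(0.260)² = 0.008653.

0.00865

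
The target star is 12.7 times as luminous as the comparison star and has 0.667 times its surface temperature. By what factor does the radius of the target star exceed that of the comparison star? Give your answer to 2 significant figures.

8.0

L ∝ R²T⁴ gives R ∝ √L / T², so
R_t/R_c = √(12.7) / (0.667)² = 3.564 / 0.4449 = 8.010.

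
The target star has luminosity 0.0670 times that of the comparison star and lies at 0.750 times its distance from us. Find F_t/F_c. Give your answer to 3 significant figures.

F = L/(4πd²), so F_t/F_c = (L_t/L_c) / (d_t/d_c)²
= 0.0670 / (0.750)² = 0.0670 / 0.5625 = 0.1191.

0.119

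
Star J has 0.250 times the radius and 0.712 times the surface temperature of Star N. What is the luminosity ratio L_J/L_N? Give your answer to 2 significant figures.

0.016

From the Stefan–Boltzmann law, L ∝ R²T⁴, so
L_J/L_N = (R_J/R_N)² (T_J/T_N)⁴ = (0.250)² × (0.712)⁴ = 0.06250 × 0.2570 = 0.01606.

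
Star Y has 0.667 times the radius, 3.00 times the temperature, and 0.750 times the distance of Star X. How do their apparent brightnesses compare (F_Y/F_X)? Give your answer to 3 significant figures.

64.1

L_Y/L_X = (R_Y/R_X)²(T_Y/T_X)⁴ = (0.667)² × (3.00)⁴ = 36.04.
F_Y/F_X = (L_Y/L_X)/(d_Y/d_X)² = 36.04 / (0.750)² = 64.06.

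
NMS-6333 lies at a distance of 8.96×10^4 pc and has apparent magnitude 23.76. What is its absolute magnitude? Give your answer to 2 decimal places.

4.00

M = m − 5 log₁₀(d/10 pc) = 23.76 − 5 log₁₀(8.96×10^4/10)
  = 23.76 − 5 × 3.952 = 23.76 − 19.76 = 4.00.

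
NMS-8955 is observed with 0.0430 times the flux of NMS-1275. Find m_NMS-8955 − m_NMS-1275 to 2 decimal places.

m_NMS-8955 − m_NMS-1275 = −2.5 log₁₀(F_NMS-8955/F_NMS-1275) = −2.5 log₁₀(0.0430) = −2.5 × (-1.367) = 3.416.

3.42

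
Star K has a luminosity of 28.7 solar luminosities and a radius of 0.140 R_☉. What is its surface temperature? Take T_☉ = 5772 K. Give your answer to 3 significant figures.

T/T_☉ = (L/L_☉)^(1/4) / (R/R_☉)^(1/2)
T = 5772 × (28.7)^(1/4) / √(0.140) = 5772 × 2.315 / 0.3742 = 3.571×10^4 K.

3.57×10^4 K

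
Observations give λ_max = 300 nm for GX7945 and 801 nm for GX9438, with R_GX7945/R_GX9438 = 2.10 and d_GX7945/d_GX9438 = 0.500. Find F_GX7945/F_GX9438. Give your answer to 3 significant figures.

Wien's law: T_GX7945/T_GX9438 = λ_GX9438/λ_GX7945 = 801/300 = 2.670.
L_GX7945/L_GX9438 = (R_GX7945/R_GX9438)²(T_GX7945/T_GX9438)⁴ = (2.10)²(2.670)⁴ = 224.1.
F_GX7945/F_GX9438 = (L_GX7945/L_GX9438)/(d_GX7945/d_GX9438)² = 224.1/(0.500)² = 896.5.

896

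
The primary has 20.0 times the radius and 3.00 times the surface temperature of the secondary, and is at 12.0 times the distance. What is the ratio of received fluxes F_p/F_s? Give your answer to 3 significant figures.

L_p/L_s = (R_p/R_s)²(T_p/T_s)⁴ = (20.0)² × (3.00)⁴ = 3.240×10^4.
F_p/F_s = (L_p/L_s)/(d_p/d_s)² = 3.240×10^4 / (12.0)² = 225.0.

225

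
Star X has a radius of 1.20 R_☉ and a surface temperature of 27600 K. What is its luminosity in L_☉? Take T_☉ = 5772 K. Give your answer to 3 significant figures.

L/L_☉ = (R/R_☉)² (T/T_☉)⁴ = (1.20)² × (27600/5772)⁴
       = 1.440 × (4.782)⁴ = 1.440 × 522.8 = 752.8.

753 L_☉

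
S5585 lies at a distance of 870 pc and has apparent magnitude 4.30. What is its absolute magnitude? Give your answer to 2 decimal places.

-5.40

M = m − 5 log₁₀(d/10 pc) = 4.30 − 5 log₁₀(870/10)
  = 4.30 − 5 × 1.940 = 4.30 − 9.70 = -5.40.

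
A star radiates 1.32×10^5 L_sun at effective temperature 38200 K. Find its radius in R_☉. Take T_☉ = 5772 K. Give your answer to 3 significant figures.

8.29 R_☉

R/R_☉ = √(L/L_☉) / (T/T_☉)² = √(1.32×10^5) / (6.618)²
       = 363.3 / 43.80 = 8.295.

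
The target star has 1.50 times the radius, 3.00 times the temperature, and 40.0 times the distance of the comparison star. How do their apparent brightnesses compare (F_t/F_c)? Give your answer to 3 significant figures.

L_t/L_c = (R_t/R_c)²(T_t/T_c)⁴ = (1.50)² × (3.00)⁴ = 182.2.
F_t/F_c = (L_t/L_c)/(d_t/d_c)² = 182.2 / (40.0)² = 0.1139.

0.114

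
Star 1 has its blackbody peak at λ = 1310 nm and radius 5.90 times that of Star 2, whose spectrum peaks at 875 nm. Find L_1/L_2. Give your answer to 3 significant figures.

6.93

Wien's law gives T ∝ 1/λ_max, so T_1/T_2 = λ_2/λ_1 = 875/1310 = 0.6679.
Then L ∝ R²T⁴ gives L_1/L_2 = (5.90)² × (0.6679)⁴ = 34.81 × 0.1990 = 6.929.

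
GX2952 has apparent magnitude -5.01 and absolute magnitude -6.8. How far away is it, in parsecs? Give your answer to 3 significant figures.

22.8 pc

m − M = 5 log₁₀(d/10 pc)
-5.01 − (-6.8) = 1.79 = 5 log₁₀(d/10)
d = 10 × 10^(1.79/5) = 10 × 10^0.358 = 22.80 pc.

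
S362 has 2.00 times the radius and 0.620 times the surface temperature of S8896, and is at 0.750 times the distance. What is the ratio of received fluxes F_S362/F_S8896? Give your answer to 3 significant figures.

1.05

L_S362/L_S8896 = (R_S362/R_S8896)²(T_S362/T_S8896)⁴ = (2.00)² × (0.620)⁴ = 0.5911.
F_S362/F_S8896 = (L_S362/L_S8896)/(d_S362/d_S8896)² = 0.5911 / (0.750)² = 1.051.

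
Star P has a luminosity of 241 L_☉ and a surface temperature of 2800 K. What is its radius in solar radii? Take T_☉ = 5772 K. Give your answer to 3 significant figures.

R/R_☉ = √(L/L_☉) / (T/T_☉)² = √(241) / (0.4851)²
       = 15.52 / 0.2353 = 65.97.

66.0 solar radii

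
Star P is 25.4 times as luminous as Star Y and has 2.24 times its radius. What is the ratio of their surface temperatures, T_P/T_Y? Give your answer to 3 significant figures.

1.50

L ∝ R²T⁴ gives T ∝ (L/R²)^(1/4), so
T_P/T_Y = (25.4 / 2.24²)^(1/4) = (5.062)^(1/4) = 1.500.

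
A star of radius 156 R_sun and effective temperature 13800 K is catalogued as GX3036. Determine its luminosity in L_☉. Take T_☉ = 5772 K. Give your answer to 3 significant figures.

7.95×10^5 L_☉

L/L_☉ = (R/R_☉)² (T/T_☉)⁴ = (156)² × (13800/5772)⁴
       = 2.434×10^4 × (2.391)⁴ = 2.434×10^4 × 32.67 = 7.952×10^5.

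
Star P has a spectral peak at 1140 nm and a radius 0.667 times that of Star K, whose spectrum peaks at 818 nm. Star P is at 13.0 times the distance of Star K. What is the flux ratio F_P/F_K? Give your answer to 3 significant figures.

Wien's law: T_P/T_K = λ_K/λ_P = 818/1140 = 0.7175.
L_P/L_K = (R_P/R_K)²(T_P/T_K)⁴ = (0.667)²(0.7175)⁴ = 0.1179.
F_P/F_K = (L_P/L_K)/(d_P/d_K)² = 0.1179/(13.0)² = 6.978×10^-4.

6.98×10^-4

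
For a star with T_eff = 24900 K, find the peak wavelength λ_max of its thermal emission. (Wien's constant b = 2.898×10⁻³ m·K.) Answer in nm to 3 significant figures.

116 nm

λ_max = b/T = 2.898×10⁻³ / 24900 = 1.16×10^-7 m = 116.4 nm.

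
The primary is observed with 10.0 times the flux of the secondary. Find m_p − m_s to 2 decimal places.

-2.50

m_p − m_s = −2.5 log₁₀(F_p/F_s) = −2.5 log₁₀(10.0) = −2.5 × (1.000) = -2.500.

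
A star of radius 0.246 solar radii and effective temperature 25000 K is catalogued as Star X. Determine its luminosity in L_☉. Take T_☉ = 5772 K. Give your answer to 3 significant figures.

L/L_☉ = (R/R_☉)² (T/T_☉)⁴ = (0.246)² × (25000/5772)⁴
       = 0.06052 × (4.331)⁴ = 0.06052 × 351.9 = 21.30.

21.3 L_☉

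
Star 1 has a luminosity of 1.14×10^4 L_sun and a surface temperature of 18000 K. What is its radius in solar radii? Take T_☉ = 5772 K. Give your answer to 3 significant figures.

11.0 solar radii

R/R_☉ = √(L/L_☉) / (T/T_☉)² = √(1.14×10^4) / (3.119)²
       = 106.8 / 9.725 = 10.98.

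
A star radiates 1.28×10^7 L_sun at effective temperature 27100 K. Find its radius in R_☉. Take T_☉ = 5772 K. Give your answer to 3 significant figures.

162 R_☉

R/R_☉ = √(L/L_☉) / (T/T_☉)² = √(1.28×10^7) / (4.695)²
       = 3578 / 22.04 = 162.3.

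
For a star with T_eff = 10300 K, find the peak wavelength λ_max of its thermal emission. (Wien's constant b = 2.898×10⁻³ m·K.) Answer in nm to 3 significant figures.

281 nm

λ_max = b/T = 2.898×10⁻³ / 10300 = 2.81×10^-7 m = 281.4 nm.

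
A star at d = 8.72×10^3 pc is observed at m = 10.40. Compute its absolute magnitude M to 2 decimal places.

-4.30

M = m − 5 log₁₀(d/10 pc) = 10.40 − 5 log₁₀(8.72×10^3/10)
  = 10.40 − 5 × 2.941 = 10.40 − 14.70 = -4.30.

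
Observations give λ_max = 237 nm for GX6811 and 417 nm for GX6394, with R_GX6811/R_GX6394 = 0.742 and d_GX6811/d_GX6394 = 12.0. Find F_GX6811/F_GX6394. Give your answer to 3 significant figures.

0.0366

Wien's law: T_GX6811/T_GX6394 = λ_GX6394/λ_GX6811 = 417/237 = 1.759.
L_GX6811/L_GX6394 = (R_GX6811/R_GX6394)²(T_GX6811/T_GX6394)⁴ = (0.742)²(1.759)⁴ = 5.277.
F_GX6811/F_GX6394 = (L_GX6811/L_GX6394)/(d_GX6811/d_GX6394)² = 5.277/(12.0)² = 0.03664.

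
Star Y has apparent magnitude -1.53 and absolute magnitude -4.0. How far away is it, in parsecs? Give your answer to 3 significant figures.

m − M = 5 log₁₀(d/10 pc)
-1.53 − (-4.0) = 2.47 = 5 log₁₀(d/10)
d = 10 × 10^(2.47/5) = 10 × 10^0.494 = 31.19 pc.

31.2 pc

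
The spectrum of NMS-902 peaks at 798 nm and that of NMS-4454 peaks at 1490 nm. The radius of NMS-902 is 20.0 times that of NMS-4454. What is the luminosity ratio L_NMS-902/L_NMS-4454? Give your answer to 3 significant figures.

Wien's law gives T ∝ 1/λ_max, so T_NMS-902/T_NMS-4454 = λ_NMS-4454/λ_NMS-902 = 1490/798 = 1.867.
Then L ∝ R²T⁴ gives L_NMS-902/L_NMS-4454 = (20.0)² × (1.867)⁴ = 400.0 × 12.15 = 4862.

4.86×10^3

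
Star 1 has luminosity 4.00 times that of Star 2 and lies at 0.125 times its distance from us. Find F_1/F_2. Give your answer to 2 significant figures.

F = L/(4πd²), so F_1/F_2 = (L_1/L_2) / (d_1/d_2)²
= 4.00 / (0.125)² = 4.00 / 0.01562 = 256.0.

2.6×10^2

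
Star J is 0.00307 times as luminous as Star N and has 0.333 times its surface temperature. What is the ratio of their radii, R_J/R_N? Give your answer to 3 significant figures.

L ∝ R²T⁴ gives R ∝ √L / T², so
R_J/R_N = √(0.00307) / (0.333)² = 0.05541 / 0.1109 = 0.4997.

0.500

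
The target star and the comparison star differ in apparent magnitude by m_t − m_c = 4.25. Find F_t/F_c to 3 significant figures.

F_t/F_c = 10^(−(m_t − m_c)/2.5) = 10^(-4.25/2.5) = 10^-1.700 = 0.01995.

0.0200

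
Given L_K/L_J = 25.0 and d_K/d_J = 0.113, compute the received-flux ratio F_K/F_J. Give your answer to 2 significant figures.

F = L/(4πd²), so F_K/F_J = (L_K/L_J) / (d_K/d_J)²
= 25.0 / (0.113)² = 25.0 / 0.01277 = 1958.

2.0×10^3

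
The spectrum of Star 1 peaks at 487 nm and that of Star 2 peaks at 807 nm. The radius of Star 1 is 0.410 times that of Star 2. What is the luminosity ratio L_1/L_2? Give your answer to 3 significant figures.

Wien's law gives T ∝ 1/λ_max, so T_1/T_2 = λ_2/λ_1 = 807/487 = 1.657.
Then L ∝ R²T⁴ gives L_1/L_2 = (0.410)² × (1.657)⁴ = 0.1681 × 7.540 = 1.267.

1.27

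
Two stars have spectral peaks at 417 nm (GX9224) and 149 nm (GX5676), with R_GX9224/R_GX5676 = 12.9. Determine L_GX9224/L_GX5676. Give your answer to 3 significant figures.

Wien's law gives T ∝ 1/λ_max, so T_GX9224/T_GX5676 = λ_GX5676/λ_GX9224 = 149/417 = 0.3573.
Then L ∝ R²T⁴ gives L_GX9224/L_GX5676 = (12.9)² × (0.3573)⁴ = 166.4 × 0.01630 = 2.713.

2.71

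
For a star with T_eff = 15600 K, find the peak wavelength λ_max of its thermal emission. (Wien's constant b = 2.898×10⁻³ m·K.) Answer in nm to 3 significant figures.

186 nm

λ_max = b/T = 2.898×10⁻³ / 15600 = 1.86×10^-7 m = 185.8 nm.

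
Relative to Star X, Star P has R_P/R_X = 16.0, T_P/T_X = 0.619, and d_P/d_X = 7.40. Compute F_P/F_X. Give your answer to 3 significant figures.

L_P/L_X = (R_P/R_X)²(T_P/T_X)⁴ = (16.0)² × (0.619)⁴ = 37.58.
F_P/F_X = (L_P/L_X)/(d_P/d_X)² = 37.58 / (7.40)² = 0.6863.

0.686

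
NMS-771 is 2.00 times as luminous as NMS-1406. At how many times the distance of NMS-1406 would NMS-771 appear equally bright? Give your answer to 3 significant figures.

Equal flux requires L_NMS-771/d_NMS-771² = L_NMS-1406/d_NMS-1406², so d_NMS-771/d_NMS-1406 = √(L_NMS-771/L_NMS-1406)
= √(2.00) = 1.414.

1.41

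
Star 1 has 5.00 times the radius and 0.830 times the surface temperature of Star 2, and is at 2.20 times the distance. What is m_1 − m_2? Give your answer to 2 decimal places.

L_1/L_2 = (5.00)²(0.830)⁴ = 11.86.
F_1/F_2 = (L_1/L_2)/(d_1/d_2)² = 11.86/4.840 = 2.451.
m_1 − m_2 = −2.5 log₁₀(2.451) = -0.97.

-0.97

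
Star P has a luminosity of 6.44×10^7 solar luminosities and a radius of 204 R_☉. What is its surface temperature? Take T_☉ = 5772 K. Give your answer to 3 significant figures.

T/T_☉ = (L/L_☉)^(1/4) / (R/R_☉)^(1/2)
T = 5772 × (6.44×10^7)^(1/4) / √(204) = 5772 × 89.58 / 14.28 = 3.620×10^4 K.

3.62×10^4 K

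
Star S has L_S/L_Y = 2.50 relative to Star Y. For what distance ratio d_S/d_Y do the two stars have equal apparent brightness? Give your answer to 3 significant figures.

1.58

Equal flux requires L_S/d_S² = L_Y/d_Y², so d_S/d_Y = √(L_S/L_Y)
= √(2.50) = 1.581.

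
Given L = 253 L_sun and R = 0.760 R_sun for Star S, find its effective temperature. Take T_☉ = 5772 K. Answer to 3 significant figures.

2.64×10^4 K

T/T_☉ = (L/L_☉)^(1/4) / (R/R_☉)^(1/2)
T = 5772 × (253)^(1/4) / √(0.760) = 5772 × 3.988 / 0.8718 = 2.641×10^4 K.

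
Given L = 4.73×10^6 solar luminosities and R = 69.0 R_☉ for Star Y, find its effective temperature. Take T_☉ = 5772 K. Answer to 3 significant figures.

T/T_☉ = (L/L_☉)^(1/4) / (R/R_☉)^(1/2)
T = 5772 × (4.73×10^6)^(1/4) / √(69.0) = 5772 × 46.64 / 8.307 = 3.241×10^4 K.

3.24×10^4 K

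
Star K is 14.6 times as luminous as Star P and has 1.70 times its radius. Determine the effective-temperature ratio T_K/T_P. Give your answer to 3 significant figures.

1.50

L ∝ R²T⁴ gives T ∝ (L/R²)^(1/4), so
T_K/T_P = (14.6 / 1.70²)^(1/4) = (5.052)^(1/4) = 1.499.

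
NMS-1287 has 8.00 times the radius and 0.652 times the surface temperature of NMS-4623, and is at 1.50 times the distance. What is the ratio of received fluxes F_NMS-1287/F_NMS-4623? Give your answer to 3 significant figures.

L_NMS-1287/L_NMS-4623 = (R_NMS-1287/R_NMS-4623)²(T_NMS-1287/T_NMS-4623)⁴ = (8.00)² × (0.652)⁴ = 11.57.
F_NMS-1287/F_NMS-4623 = (L_NMS-1287/L_NMS-4623)/(d_NMS-1287/d_NMS-4623)² = 11.57 / (1.50)² = 5.140.

5.14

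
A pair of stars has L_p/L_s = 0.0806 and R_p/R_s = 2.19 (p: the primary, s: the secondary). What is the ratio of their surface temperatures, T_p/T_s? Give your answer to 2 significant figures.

0.36

L ∝ R²T⁴ gives T ∝ (L/R²)^(1/4), so
T_p/T_s = (0.0806 / 2.19²)^(1/4) = (0.01681)^(1/4) = 0.3600.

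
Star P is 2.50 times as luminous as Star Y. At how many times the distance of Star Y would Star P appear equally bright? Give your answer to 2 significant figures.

1.6

Equal flux requires L_P/d_P² = L_Y/d_Y², so d_P/d_Y = √(L_P/L_Y)
= √(2.50) = 1.581.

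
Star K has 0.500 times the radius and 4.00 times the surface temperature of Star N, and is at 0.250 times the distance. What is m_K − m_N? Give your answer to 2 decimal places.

-7.53

L_K/L_N = (0.500)²(4.00)⁴ = 64.00.
F_K/F_N = (L_K/L_N)/(d_K/d_N)² = 64.00/0.06250 = 1024.
m_K − m_N = −2.5 log₁₀(1024) = -7.53.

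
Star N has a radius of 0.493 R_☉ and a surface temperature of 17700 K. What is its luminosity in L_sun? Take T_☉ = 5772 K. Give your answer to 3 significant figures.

L/L_☉ = (R/R_☉)² (T/T_☉)⁴ = (0.493)² × (17700/5772)⁴
       = 0.2430 × (3.067)⁴ = 0.2430 × 88.43 = 21.49.

21.5 L_sun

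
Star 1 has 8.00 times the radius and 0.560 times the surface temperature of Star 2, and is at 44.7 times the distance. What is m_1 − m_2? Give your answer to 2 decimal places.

L_1/L_2 = (8.00)²(0.560)⁴ = 6.294.
F_1/F_2 = (L_1/L_2)/(d_1/d_2)² = 6.294/1998 = 0.003150.
m_1 − m_2 = −2.5 log₁₀(0.003150) = 6.25.

6.25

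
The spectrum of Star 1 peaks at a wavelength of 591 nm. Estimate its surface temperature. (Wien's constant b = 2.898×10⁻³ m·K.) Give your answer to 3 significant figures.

T = b/λ_max = 2.898×10⁻³ / (591×10⁻⁹) = 4904 K.

4.90×10^3 K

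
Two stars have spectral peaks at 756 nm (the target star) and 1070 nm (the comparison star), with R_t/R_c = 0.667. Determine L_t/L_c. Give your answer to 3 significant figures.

Wien's law gives T ∝ 1/λ_max, so T_t/T_c = λ_c/λ_t = 1070/756 = 1.415.
Then L ∝ R²T⁴ gives L_t/L_c = (0.667)² × (1.415)⁴ = 0.4449 × 4.013 = 1.785.

1.79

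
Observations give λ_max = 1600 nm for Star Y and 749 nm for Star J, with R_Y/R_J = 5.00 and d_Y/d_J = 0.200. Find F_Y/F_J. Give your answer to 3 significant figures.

30.0

Wien's law: T_Y/T_J = λ_J/λ_Y = 749/1600 = 0.4681.
L_Y/L_J = (R_Y/R_J)²(T_Y/T_J)⁴ = (5.00)²(0.4681)⁴ = 1.201.
F_Y/F_J = (L_Y/L_J)/(d_Y/d_J)² = 1.201/(0.200)² = 30.01.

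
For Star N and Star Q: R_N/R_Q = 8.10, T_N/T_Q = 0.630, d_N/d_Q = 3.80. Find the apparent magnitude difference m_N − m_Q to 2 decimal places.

L_N/L_Q = (8.10)²(0.630)⁴ = 10.34.
F_N/F_Q = (L_N/L_Q)/(d_N/d_Q)² = 10.34/14.44 = 0.7158.
m_N − m_Q = −2.5 log₁₀(0.7158) = 0.36.

0.36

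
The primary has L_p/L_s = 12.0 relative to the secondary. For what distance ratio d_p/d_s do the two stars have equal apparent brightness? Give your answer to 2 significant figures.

3.5

Equal flux requires L_p/d_p² = L_s/d_s², so d_p/d_s = √(L_p/L_s)
= √(12.0) = 3.464.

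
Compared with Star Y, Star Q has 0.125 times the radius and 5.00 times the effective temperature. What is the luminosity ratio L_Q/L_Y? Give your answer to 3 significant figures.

From the Stefan–Boltzmann law, L ∝ R²T⁴, so
L_Q/L_Y = (R_Q/R_Y)² (T_Q/T_Y)⁴ = (0.125)² × (5.00)⁴ = 0.01562 × 625.0 = 9.766.

9.77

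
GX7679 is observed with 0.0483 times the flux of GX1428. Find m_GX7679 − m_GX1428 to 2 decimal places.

m_GX7679 − m_GX1428 = −2.5 log₁₀(F_GX7679/F_GX1428) = −2.5 log₁₀(0.0483) = −2.5 × (-1.316) = 3.290.

3.29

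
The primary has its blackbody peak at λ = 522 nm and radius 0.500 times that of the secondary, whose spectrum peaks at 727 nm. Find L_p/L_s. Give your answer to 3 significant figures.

0.941

Wien's law gives T ∝ 1/λ_max, so T_p/T_s = λ_s/λ_p = 727/522 = 1.393.
Then L ∝ R²T⁴ gives L_p/L_s = (0.500)² × (1.393)⁴ = 0.2500 × 3.762 = 0.9406.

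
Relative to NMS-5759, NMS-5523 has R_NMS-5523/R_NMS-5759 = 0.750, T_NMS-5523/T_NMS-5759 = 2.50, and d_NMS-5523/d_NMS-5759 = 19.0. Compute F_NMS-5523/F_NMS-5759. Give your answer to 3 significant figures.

L_NMS-5523/L_NMS-5759 = (R_NMS-5523/R_NMS-5759)²(T_NMS-5523/T_NMS-5759)⁴ = (0.750)² × (2.50)⁴ = 21.97.
F_NMS-5523/F_NMS-5759 = (L_NMS-5523/L_NMS-5759)/(d_NMS-5523/d_NMS-5759)² = 21.97 / (19.0)² = 0.06087.

0.0609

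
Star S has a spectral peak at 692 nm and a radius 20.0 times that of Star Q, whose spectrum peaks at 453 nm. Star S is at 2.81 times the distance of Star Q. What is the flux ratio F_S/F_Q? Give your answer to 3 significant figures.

Wien's law: T_S/T_Q = λ_Q/λ_S = 453/692 = 0.6546.
L_S/L_Q = (R_S/R_Q)²(T_S/T_Q)⁴ = (20.0)²(0.6546)⁴ = 73.46.
F_S/F_Q = (L_S/L_Q)/(d_S/d_Q)² = 73.46/(2.81)² = 9.303.

9.30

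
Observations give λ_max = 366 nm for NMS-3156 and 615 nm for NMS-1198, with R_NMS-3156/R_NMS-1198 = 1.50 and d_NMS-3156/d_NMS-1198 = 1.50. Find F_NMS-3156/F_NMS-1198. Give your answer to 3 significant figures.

7.97

Wien's law: T_NMS-3156/T_NMS-1198 = λ_NMS-1198/λ_NMS-3156 = 615/366 = 1.680.
L_NMS-3156/L_NMS-1198 = (R_NMS-3156/R_NMS-1198)²(T_NMS-3156/T_NMS-1198)⁴ = (1.50)²(1.680)⁴ = 17.94.
F_NMS-3156/F_NMS-1198 = (L_NMS-3156/L_NMS-1198)/(d_NMS-3156/d_NMS-1198)² = 17.94/(1.50)² = 7.972.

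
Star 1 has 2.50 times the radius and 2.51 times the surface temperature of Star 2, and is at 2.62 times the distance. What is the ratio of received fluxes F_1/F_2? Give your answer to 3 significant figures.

36.1

L_1/L_2 = (R_1/R_2)²(T_1/T_2)⁴ = (2.50)² × (2.51)⁴ = 248.1.
F_1/F_2 = (L_1/L_2)/(d_1/d_2)² = 248.1 / (2.62)² = 36.14.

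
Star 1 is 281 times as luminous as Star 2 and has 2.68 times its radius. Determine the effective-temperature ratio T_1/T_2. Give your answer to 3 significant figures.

2.50

L ∝ R²T⁴ gives T ∝ (L/R²)^(1/4), so
T_1/T_2 = (281 / 2.68²)^(1/4) = (39.12)^(1/4) = 2.501.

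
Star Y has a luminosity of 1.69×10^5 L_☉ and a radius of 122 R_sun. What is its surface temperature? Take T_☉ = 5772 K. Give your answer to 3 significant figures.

T/T_☉ = (L/L_☉)^(1/4) / (R/R_☉)^(1/2)
T = 5772 × (1.69×10^5)^(1/4) / √(122) = 5772 × 20.28 / 11.05 = 1.060×10^4 K.

1.06×10^4 K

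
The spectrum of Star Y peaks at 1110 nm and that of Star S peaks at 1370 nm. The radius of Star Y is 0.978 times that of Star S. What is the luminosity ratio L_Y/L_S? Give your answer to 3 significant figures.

2.22

Wien's law gives T ∝ 1/λ_max, so T_Y/T_S = λ_S/λ_Y = 1370/1110 = 1.234.
Then L ∝ R²T⁴ gives L_Y/L_S = (0.978)² × (1.234)⁴ = 0.9565 × 2.321 = 2.220.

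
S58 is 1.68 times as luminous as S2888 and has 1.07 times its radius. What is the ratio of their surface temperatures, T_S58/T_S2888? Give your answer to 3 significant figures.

1.10

L ∝ R²T⁴ gives T ∝ (L/R²)^(1/4), so
T_S58/T_S2888 = (1.68 / 1.07²)^(1/4) = (1.467)^(1/4) = 1.101.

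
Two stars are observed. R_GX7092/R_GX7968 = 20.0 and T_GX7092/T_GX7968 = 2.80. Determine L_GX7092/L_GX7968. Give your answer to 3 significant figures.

From the Stefan–Boltzmann law, L ∝ R²T⁴, so
L_GX7092/L_GX7968 = (R_GX7092/R_GX7968)² (T_GX7092/T_GX7968)⁴ = (20.0)² × (2.80)⁴ = 400.0 × 61.47 = 2.459×10^4.

2.46×10^4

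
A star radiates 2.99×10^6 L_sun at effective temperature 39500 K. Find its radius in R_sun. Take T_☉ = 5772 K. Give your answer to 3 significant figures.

36.9 R_sun

R/R_☉ = √(L/L_☉) / (T/T_☉)² = √(2.99×10^6) / (6.843)²
       = 1729 / 46.83 = 36.92.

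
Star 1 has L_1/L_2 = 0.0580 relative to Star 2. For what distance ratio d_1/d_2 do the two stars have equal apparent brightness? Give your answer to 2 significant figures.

0.24

Equal flux requires L_1/d_1² = L_2/d_2², so d_1/d_2 = √(L_1/L_2)
= √(0.0580) = 0.2408.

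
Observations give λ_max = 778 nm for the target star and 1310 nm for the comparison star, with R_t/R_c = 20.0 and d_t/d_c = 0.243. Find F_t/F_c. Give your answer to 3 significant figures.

Wien's law: T_t/T_c = λ_c/λ_t = 1310/778 = 1.684.
L_t/L_c = (R_t/R_c)²(T_t/T_c)⁴ = (20.0)²(1.684)⁴ = 3215.
F_t/F_c = (L_t/L_c)/(d_t/d_c)² = 3215/(0.243)² = 5.445×10^4.

5.45×10^4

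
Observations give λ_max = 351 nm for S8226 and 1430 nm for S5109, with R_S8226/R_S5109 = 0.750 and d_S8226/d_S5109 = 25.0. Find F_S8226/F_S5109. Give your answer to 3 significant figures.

Wien's law: T_S8226/T_S5109 = λ_S5109/λ_S8226 = 1430/351 = 4.074.
L_S8226/L_S5109 = (R_S8226/R_S5109)²(T_S8226/T_S5109)⁴ = (0.750)²(4.074)⁴ = 155.0.
F_S8226/F_S5109 = (L_S8226/L_S5109)/(d_S8226/d_S5109)² = 155.0/(25.0)² = 0.2479.

0.248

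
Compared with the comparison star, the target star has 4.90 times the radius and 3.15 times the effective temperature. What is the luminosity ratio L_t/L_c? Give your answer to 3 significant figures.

2.36×10^3

From the Stefan–Boltzmann law, L ∝ R²T⁴, so
L_t/L_c = (R_t/R_c)² (T_t/T_c)⁴ = (4.90)² × (3.15)⁴ = 24.01 × 98.46 = 2364.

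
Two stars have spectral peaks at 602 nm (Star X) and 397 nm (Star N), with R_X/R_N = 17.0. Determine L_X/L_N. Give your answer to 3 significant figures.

54.7

Wien's law gives T ∝ 1/λ_max, so T_X/T_N = λ_N/λ_X = 397/602 = 0.6595.
Then L ∝ R²T⁴ gives L_X/L_N = (17.0)² × (0.6595)⁴ = 289.0 × 0.1891 = 54.66.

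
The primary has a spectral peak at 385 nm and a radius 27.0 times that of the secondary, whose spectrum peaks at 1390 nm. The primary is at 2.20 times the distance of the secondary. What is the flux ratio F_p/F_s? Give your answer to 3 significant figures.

2.56×10^4

Wien's law: T_p/T_s = λ_s/λ_p = 1390/385 = 3.610.
L_p/L_s = (R_p/R_s)²(T_p/T_s)⁴ = (27.0)²(3.610)⁴ = 1.239×10^5.
F_p/F_s = (L_p/L_s)/(d_p/d_s)² = 1.239×10^5/(2.20)² = 2.559×10^4.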